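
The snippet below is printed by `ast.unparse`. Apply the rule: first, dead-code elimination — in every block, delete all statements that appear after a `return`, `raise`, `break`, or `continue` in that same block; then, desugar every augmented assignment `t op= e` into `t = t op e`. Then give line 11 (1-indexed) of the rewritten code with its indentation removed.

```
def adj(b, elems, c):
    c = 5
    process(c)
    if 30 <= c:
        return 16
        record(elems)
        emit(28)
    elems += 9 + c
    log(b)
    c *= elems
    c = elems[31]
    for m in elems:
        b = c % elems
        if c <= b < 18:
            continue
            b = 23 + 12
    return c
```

b = c % elems

Transformed code:
def adj(b, elems, c):
    c = 5
    process(c)
    if 30 <= c:
        return 16
    elems = elems + (9 + c)
    log(b)
    c = c * elems
    c = elems[31]
    for m in elems:
        b = c % elems
        if c <= b < 18:
            continue
    return c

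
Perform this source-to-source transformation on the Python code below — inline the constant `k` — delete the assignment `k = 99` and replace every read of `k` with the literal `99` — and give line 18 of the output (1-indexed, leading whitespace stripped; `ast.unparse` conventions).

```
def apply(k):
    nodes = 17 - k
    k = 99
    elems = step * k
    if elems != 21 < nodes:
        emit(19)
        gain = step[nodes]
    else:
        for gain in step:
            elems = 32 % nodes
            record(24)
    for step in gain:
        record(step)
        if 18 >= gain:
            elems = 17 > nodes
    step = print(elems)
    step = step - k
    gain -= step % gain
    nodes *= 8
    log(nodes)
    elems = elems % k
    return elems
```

Transformed code:
def apply(k):
    nodes = 17 - 99
    elems = step * 99
    if elems != 21 < nodes:
        emit(19)
        gain = step[nodes]
    else:
        for gain in step:
            elems = 32 % nodes
            record(24)
    for step in gain:
        record(step)
        if 18 >= gain:
            elems = 17 > nodes
    step = print(elems)
    step = step - 99
    gain -= step % gain
    nodes *= 8
    log(nodes)
    elems = elems % 99
    return elems

nodes *= 8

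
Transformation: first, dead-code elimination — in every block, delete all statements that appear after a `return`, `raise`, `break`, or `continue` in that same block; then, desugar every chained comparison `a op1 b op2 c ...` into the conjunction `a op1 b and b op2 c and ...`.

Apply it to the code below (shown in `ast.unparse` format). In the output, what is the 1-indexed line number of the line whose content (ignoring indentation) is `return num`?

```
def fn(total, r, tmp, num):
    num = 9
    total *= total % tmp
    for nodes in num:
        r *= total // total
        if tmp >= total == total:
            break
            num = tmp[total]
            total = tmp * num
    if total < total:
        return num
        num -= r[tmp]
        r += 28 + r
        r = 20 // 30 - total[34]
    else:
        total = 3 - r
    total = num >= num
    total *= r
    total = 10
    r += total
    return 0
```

Transformed code:
def fn(total, r, tmp, num):
    num = 9
    total *= total % tmp
    for nodes in num:
        r *= total // total
        if tmp >= total and total == total:
            break
    if total < total:
        return num
    else:
        total = 3 - r
    total = num >= num
    total *= r
    total = 10
    r += total
    return 0

9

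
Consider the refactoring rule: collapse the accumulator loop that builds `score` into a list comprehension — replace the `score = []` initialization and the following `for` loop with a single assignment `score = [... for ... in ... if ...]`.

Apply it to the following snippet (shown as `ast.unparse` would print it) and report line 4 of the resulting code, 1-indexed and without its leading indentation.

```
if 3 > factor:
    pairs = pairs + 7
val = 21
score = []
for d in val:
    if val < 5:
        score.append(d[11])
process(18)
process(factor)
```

score = [d[11] for d in val if val < 5]

Transformed code:
if 3 > factor:
    pairs = pairs + 7
val = 21
score = [d[11] for d in val if val < 5]
process(18)
process(factor)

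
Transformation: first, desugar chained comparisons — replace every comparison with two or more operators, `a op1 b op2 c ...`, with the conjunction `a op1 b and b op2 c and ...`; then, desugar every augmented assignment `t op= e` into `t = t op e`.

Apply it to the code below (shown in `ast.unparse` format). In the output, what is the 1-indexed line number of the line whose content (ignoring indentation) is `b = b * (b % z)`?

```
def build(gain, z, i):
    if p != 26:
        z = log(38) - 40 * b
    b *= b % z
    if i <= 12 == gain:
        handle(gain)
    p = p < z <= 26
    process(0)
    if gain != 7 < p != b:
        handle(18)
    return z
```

Transformed code:
def build(gain, z, i):
    if p != 26:
        z = log(38) - 40 * b
    b = b * (b % z)
    if i <= 12 and 12 == gain:
        handle(gain)
    p = p < z and z <= 26
    process(0)
    if gain != 7 and 7 < p and (p != b):
        handle(18)
    return z

4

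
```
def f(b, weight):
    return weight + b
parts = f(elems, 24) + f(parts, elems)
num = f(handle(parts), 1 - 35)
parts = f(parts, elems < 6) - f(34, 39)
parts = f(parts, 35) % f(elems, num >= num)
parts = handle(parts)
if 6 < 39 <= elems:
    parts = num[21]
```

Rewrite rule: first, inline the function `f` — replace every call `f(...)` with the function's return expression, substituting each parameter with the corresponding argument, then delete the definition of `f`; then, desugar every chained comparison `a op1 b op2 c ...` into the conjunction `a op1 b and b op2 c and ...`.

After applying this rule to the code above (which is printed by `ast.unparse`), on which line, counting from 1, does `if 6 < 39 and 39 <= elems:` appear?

6

Transformed code:
parts = 24 + elems + (elems + parts)
num = 1 - 35 + handle(parts)
parts = (elems < 6) + parts - (39 + 34)
parts = (35 + parts) % ((num >= num) + elems)
parts = handle(parts)
if 6 < 39 and 39 <= elems:
    parts = num[21]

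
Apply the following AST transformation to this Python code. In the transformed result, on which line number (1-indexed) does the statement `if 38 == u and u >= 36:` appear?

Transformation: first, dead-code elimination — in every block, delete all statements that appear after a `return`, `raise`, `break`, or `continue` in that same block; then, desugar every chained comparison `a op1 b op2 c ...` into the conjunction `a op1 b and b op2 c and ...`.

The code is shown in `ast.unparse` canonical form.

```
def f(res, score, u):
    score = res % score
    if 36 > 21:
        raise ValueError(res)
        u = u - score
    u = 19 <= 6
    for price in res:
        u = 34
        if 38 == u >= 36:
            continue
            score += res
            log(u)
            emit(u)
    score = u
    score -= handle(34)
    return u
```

8

Transformed code:
def f(res, score, u):
    score = res % score
    if 36 > 21:
        raise ValueError(res)
    u = 19 <= 6
    for price in res:
        u = 34
        if 38 == u and u >= 36:
            continue
    score = u
    score -= handle(34)
    return u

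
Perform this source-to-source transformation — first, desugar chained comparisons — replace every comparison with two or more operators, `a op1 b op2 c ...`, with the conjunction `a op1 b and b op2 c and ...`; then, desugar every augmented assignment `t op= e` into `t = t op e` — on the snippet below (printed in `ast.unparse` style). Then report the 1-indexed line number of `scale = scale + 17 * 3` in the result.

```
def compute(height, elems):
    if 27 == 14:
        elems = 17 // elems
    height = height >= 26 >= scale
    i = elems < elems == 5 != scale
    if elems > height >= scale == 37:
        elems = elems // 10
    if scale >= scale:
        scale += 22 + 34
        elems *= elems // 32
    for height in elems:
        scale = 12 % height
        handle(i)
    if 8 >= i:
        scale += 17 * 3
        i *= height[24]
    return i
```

Transformed code:
def compute(height, elems):
    if 27 == 14:
        elems = 17 // elems
    height = height >= 26 and 26 >= scale
    i = elems < elems and elems == 5 and (5 != scale)
    if elems > height and height >= scale and (scale == 37):
        elems = elems // 10
    if scale >= scale:
        scale = scale + (22 + 34)
        elems = elems * (elems // 32)
    for height in elems:
        scale = 12 % height
        handle(i)
    if 8 >= i:
        scale = scale + 17 * 3
        i = i * height[24]
    return i

15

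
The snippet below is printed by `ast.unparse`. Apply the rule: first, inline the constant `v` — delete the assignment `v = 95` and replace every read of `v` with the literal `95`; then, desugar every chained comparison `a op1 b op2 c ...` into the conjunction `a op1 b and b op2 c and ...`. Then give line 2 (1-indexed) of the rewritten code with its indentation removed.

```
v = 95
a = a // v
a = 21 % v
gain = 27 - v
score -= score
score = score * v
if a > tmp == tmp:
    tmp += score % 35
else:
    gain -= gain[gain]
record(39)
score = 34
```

a = 21 % 95

Transformed code:
a = a // 95
a = 21 % 95
gain = 27 - 95
score -= score
score = score * 95
if a > tmp and tmp == tmp:
    tmp += score % 35
else:
    gain -= gain[gain]
record(39)
score = 34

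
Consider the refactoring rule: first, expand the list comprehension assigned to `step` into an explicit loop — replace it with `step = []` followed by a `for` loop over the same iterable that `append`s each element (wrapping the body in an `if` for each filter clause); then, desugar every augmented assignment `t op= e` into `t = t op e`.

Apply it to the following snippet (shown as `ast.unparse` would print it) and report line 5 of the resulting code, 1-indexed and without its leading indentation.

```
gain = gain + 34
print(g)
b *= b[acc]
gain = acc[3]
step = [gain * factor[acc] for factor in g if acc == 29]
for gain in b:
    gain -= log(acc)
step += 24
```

Transformed code:
gain = gain + 34
print(g)
b = b * b[acc]
gain = acc[3]
step = []
for factor in g:
    if acc == 29:
        step.append(gain * factor[acc])
for gain in b:
    gain = gain - log(acc)
step = step + 24

step = []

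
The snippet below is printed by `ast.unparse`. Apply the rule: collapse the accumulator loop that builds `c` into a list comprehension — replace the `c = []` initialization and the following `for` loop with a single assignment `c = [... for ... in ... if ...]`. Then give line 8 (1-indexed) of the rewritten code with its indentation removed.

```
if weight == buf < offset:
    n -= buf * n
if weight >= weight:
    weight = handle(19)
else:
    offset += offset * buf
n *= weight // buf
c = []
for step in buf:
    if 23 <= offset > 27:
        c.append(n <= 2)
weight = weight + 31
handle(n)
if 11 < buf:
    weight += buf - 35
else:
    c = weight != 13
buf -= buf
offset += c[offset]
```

Transformed code:
if weight == buf < offset:
    n -= buf * n
if weight >= weight:
    weight = handle(19)
else:
    offset += offset * buf
n *= weight // buf
c = [n <= 2 for step in buf if 23 <= offset > 27]
weight = weight + 31
handle(n)
if 11 < buf:
    weight += buf - 35
else:
    c = weight != 13
buf -= buf
offset += c[offset]

c = [n <= 2 for step in buf if 23 <= offset > 27]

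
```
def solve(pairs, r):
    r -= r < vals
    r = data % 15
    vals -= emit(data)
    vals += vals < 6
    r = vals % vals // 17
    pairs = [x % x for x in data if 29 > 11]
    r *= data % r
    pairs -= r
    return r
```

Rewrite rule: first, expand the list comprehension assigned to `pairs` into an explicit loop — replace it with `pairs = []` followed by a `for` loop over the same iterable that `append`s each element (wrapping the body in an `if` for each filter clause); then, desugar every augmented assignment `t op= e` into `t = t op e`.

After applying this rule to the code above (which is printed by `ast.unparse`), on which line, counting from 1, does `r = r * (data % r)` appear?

Transformed code:
def solve(pairs, r):
    r = r - (r < vals)
    r = data % 15
    vals = vals - emit(data)
    vals = vals + (vals < 6)
    r = vals % vals // 17
    pairs = []
    for x in data:
        if 29 > 11:
            pairs.append(x % x)
    r = r * (data % r)
    pairs = pairs - r
    return r

11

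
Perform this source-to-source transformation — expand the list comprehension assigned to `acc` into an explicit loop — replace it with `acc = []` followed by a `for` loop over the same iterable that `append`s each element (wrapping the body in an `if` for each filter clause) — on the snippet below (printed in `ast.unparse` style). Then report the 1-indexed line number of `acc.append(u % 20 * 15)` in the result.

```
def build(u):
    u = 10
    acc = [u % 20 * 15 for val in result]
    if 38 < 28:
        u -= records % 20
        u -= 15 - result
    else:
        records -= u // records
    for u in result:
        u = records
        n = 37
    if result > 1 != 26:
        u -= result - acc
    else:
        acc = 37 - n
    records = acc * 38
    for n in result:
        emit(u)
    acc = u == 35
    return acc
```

5

Transformed code:
def build(u):
    u = 10
    acc = []
    for val in result:
        acc.append(u % 20 * 15)
    if 38 < 28:
        u -= records % 20
        u -= 15 - result
    else:
        records -= u // records
    for u in result:
        u = records
        n = 37
    if result > 1 != 26:
        u -= result - acc
    else:
        acc = 37 - n
    records = acc * 38
    for n in result:
        emit(u)
    acc = u == 35
    return acc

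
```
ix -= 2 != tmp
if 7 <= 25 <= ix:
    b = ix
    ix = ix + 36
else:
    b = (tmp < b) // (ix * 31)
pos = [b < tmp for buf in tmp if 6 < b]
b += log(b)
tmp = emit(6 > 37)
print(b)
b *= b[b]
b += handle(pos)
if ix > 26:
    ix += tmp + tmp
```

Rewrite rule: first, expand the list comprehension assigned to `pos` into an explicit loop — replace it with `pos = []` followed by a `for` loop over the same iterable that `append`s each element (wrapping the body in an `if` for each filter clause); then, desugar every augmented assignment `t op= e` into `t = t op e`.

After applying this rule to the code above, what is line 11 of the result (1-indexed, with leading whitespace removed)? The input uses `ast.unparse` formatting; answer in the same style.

b = b + log(b)

Transformed code:
ix = ix - (2 != tmp)
if 7 <= 25 <= ix:
    b = ix
    ix = ix + 36
else:
    b = (tmp < b) // (ix * 31)
pos = []
for buf in tmp:
    if 6 < b:
        pos.append(b < tmp)
b = b + log(b)
tmp = emit(6 > 37)
print(b)
b = b * b[b]
b = b + handle(pos)
if ix > 26:
    ix = ix + (tmp + tmp)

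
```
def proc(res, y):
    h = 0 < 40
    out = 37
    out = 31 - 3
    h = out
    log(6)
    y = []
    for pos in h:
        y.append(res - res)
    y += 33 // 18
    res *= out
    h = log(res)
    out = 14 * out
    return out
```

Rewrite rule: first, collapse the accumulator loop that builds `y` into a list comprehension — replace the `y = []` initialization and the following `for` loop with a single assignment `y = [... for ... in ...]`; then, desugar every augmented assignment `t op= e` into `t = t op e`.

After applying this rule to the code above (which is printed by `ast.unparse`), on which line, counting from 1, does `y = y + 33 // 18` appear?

8

Transformed code:
def proc(res, y):
    h = 0 < 40
    out = 37
    out = 31 - 3
    h = out
    log(6)
    y = [res - res for pos in h]
    y = y + 33 // 18
    res = res * out
    h = log(res)
    out = 14 * out
    return out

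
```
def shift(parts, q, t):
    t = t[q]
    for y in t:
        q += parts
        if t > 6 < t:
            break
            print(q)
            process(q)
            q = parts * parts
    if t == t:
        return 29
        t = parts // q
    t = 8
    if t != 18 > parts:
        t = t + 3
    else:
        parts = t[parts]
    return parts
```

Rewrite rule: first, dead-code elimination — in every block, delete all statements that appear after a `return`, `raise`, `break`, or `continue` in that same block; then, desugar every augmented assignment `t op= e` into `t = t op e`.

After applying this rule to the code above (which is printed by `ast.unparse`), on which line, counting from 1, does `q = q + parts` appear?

4

Transformed code:
def shift(parts, q, t):
    t = t[q]
    for y in t:
        q = q + parts
        if t > 6 < t:
            break
    if t == t:
        return 29
    t = 8
    if t != 18 > parts:
        t = t + 3
    else:
        parts = t[parts]
    return parts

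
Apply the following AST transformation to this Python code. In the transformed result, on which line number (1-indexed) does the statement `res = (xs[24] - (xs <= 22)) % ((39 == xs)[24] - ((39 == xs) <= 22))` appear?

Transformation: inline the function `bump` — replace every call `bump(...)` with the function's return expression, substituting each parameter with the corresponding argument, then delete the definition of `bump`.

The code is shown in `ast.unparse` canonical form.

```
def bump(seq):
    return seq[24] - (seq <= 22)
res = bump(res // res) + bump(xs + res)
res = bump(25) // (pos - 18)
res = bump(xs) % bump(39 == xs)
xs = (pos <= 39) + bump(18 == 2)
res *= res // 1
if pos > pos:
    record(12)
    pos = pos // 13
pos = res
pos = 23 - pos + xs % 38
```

3

Transformed code:
res = (res // res)[24] - (res // res <= 22) + ((xs + res)[24] - (xs + res <= 22))
res = (25[24] - (25 <= 22)) // (pos - 18)
res = (xs[24] - (xs <= 22)) % ((39 == xs)[24] - ((39 == xs) <= 22))
xs = (pos <= 39) + ((18 == 2)[24] - ((18 == 2) <= 22))
res *= res // 1
if pos > pos:
    record(12)
    pos = pos // 13
pos = res
pos = 23 - pos + xs % 38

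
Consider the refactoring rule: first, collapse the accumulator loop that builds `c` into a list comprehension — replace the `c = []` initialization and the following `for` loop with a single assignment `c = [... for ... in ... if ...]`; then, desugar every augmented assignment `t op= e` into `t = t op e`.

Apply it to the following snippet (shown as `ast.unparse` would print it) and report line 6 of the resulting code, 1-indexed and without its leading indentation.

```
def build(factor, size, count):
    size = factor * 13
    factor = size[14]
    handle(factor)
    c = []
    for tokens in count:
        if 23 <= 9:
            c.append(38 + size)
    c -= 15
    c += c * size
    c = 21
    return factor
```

Transformed code:
def build(factor, size, count):
    size = factor * 13
    factor = size[14]
    handle(factor)
    c = [38 + size for tokens in count if 23 <= 9]
    c = c - 15
    c = c + c * size
    c = 21
    return factor

c = c - 15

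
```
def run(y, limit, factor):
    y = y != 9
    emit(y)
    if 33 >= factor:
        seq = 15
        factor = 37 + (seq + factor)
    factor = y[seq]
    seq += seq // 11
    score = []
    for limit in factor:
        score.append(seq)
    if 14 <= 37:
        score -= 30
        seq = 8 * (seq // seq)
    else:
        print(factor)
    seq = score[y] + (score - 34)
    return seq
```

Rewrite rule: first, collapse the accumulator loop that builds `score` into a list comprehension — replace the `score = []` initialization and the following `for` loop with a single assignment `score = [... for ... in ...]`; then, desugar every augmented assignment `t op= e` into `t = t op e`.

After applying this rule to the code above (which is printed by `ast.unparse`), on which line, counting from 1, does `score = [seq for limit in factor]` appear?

9

Transformed code:
def run(y, limit, factor):
    y = y != 9
    emit(y)
    if 33 >= factor:
        seq = 15
        factor = 37 + (seq + factor)
    factor = y[seq]
    seq = seq + seq // 11
    score = [seq for limit in factor]
    if 14 <= 37:
        score = score - 30
        seq = 8 * (seq // seq)
    else:
        print(factor)
    seq = score[y] + (score - 34)
    return seq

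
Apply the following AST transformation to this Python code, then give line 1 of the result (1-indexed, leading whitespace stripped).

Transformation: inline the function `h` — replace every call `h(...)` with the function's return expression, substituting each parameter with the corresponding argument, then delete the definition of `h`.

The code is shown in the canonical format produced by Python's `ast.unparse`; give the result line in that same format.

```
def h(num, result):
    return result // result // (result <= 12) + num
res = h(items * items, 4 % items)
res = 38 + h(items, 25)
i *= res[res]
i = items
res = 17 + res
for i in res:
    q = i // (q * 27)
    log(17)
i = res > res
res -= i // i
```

Transformed code:
res = 4 % items // (4 % items) // (4 % items <= 12) + items * items
res = 38 + (25 // 25 // (25 <= 12) + items)
i *= res[res]
i = items
res = 17 + res
for i in res:
    q = i // (q * 27)
    log(17)
i = res > res
res -= i // i

res = 4 % items // (4 % items) // (4 % items <= 12) + items * items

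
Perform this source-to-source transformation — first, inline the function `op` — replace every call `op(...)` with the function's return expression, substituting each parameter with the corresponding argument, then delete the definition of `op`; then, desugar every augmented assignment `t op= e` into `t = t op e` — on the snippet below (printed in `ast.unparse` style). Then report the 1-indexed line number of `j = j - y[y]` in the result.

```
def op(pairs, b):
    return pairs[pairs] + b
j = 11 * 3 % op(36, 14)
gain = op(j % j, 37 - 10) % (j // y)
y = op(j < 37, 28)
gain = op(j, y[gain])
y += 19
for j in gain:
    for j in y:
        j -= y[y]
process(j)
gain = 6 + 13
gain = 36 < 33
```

8

Transformed code:
j = 11 * 3 % (36[36] + 14)
gain = ((j % j)[j % j] + (37 - 10)) % (j // y)
y = (j < 37)[j < 37] + 28
gain = j[j] + y[gain]
y = y + 19
for j in gain:
    for j in y:
        j = j - y[y]
process(j)
gain = 6 + 13
gain = 36 < 33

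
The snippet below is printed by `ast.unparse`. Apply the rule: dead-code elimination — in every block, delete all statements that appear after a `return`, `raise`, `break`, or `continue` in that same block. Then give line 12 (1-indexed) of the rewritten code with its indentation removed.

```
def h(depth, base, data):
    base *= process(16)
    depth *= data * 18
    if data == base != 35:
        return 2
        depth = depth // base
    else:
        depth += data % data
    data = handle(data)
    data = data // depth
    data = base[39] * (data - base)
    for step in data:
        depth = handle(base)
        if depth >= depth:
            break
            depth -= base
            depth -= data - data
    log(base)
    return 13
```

Transformed code:
def h(depth, base, data):
    base *= process(16)
    depth *= data * 18
    if data == base != 35:
        return 2
    else:
        depth += data % data
    data = handle(data)
    data = data // depth
    data = base[39] * (data - base)
    for step in data:
        depth = handle(base)
        if depth >= depth:
            break
    log(base)
    return 13

depth = handle(base)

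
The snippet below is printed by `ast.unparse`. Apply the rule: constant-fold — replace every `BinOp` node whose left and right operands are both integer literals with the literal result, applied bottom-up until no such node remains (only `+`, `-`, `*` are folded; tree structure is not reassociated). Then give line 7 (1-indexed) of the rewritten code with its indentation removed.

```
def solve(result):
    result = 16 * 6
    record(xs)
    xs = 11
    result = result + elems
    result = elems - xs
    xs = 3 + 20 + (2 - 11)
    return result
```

Transformed code:
def solve(result):
    result = 96
    record(xs)
    xs = 11
    result = result + elems
    result = elems - xs
    xs = 14
    return result

xs = 14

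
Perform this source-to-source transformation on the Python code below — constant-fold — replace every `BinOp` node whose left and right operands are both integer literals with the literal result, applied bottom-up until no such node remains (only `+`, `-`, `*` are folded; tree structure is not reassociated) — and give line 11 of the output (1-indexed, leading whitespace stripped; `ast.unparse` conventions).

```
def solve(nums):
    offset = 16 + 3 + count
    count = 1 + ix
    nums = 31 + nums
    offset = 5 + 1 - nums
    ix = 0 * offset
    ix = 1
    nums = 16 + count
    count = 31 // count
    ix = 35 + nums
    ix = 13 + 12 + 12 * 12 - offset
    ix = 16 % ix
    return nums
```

ix = 169 - offset

Transformed code:
def solve(nums):
    offset = 19 + count
    count = 1 + ix
    nums = 31 + nums
    offset = 6 - nums
    ix = 0 * offset
    ix = 1
    nums = 16 + count
    count = 31 // count
    ix = 35 + nums
    ix = 169 - offset
    ix = 16 % ix
    return nums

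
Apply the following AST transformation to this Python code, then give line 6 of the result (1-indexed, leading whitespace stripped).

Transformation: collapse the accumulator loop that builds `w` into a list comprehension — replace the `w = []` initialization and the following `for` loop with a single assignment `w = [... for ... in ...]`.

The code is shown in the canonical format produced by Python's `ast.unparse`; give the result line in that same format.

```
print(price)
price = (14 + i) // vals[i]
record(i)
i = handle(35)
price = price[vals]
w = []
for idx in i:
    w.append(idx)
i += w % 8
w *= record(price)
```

Transformed code:
print(price)
price = (14 + i) // vals[i]
record(i)
i = handle(35)
price = price[vals]
w = [idx for idx in i]
i += w % 8
w *= record(price)

w = [idx for idx in i]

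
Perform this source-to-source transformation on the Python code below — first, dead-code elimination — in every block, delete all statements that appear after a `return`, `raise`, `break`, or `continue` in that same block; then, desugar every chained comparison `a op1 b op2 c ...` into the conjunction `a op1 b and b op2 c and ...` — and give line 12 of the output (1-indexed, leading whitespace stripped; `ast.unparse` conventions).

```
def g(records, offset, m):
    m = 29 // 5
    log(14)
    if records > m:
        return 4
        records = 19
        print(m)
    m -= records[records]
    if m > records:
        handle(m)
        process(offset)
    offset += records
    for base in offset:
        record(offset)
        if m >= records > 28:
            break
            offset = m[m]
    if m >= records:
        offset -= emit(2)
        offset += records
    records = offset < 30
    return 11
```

Transformed code:
def g(records, offset, m):
    m = 29 // 5
    log(14)
    if records > m:
        return 4
    m -= records[records]
    if m > records:
        handle(m)
        process(offset)
    offset += records
    for base in offset:
        record(offset)
        if m >= records and records > 28:
            break
    if m >= records:
        offset -= emit(2)
        offset += records
    records = offset < 30
    return 11

record(offset)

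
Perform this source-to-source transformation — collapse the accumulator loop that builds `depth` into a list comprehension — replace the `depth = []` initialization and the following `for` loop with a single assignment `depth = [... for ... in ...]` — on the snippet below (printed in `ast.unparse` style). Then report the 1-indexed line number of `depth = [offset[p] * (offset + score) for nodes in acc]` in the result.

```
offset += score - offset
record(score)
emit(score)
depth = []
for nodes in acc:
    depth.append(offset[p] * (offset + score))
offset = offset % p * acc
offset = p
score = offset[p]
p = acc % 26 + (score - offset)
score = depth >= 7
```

4

Transformed code:
offset += score - offset
record(score)
emit(score)
depth = [offset[p] * (offset + score) for nodes in acc]
offset = offset % p * acc
offset = p
score = offset[p]
p = acc % 26 + (score - offset)
score = depth >= 7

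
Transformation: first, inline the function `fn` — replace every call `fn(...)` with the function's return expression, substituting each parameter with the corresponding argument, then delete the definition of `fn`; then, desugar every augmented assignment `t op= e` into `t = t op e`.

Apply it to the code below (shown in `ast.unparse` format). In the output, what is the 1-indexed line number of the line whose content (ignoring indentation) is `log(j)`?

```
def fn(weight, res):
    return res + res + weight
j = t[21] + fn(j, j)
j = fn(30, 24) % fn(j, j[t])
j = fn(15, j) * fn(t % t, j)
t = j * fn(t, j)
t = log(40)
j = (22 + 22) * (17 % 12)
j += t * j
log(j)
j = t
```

8

Transformed code:
j = t[21] + (j + j + j)
j = (24 + 24 + 30) % (j[t] + j[t] + j)
j = (j + j + 15) * (j + j + t % t)
t = j * (j + j + t)
t = log(40)
j = (22 + 22) * (17 % 12)
j = j + t * j
log(j)
j = t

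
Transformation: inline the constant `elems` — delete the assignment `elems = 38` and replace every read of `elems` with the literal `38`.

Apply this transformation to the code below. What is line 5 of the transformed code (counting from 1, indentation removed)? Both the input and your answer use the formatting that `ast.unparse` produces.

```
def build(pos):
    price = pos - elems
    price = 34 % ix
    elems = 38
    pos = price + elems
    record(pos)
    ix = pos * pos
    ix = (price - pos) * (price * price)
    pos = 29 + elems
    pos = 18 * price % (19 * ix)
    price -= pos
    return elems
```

Transformed code:
def build(pos):
    price = pos - 38
    price = 34 % ix
    pos = price + 38
    record(pos)
    ix = pos * pos
    ix = (price - pos) * (price * price)
    pos = 29 + 38
    pos = 18 * price % (19 * ix)
    price -= pos
    return 38

record(pos)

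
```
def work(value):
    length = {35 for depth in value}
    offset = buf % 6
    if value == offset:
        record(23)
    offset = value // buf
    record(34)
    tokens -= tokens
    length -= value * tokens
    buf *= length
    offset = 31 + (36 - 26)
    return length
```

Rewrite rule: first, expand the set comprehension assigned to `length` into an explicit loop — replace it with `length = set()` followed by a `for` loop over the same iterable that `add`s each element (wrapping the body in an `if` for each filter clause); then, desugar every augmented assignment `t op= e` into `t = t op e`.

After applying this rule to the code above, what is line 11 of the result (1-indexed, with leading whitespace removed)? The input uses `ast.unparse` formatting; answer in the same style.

length = length - value * tokens

Transformed code:
def work(value):
    length = set()
    for depth in value:
        length.add(35)
    offset = buf % 6
    if value == offset:
        record(23)
    offset = value // buf
    record(34)
    tokens = tokens - tokens
    length = length - value * tokens
    buf = buf * length
    offset = 31 + (36 - 26)
    return length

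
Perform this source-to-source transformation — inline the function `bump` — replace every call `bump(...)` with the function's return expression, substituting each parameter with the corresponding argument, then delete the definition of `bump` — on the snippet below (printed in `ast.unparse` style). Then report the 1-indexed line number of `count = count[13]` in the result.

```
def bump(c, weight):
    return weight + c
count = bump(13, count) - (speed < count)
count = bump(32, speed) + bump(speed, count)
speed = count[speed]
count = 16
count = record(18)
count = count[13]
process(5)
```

Transformed code:
count = count + 13 - (speed < count)
count = speed + 32 + (count + speed)
speed = count[speed]
count = 16
count = record(18)
count = count[13]
process(5)

6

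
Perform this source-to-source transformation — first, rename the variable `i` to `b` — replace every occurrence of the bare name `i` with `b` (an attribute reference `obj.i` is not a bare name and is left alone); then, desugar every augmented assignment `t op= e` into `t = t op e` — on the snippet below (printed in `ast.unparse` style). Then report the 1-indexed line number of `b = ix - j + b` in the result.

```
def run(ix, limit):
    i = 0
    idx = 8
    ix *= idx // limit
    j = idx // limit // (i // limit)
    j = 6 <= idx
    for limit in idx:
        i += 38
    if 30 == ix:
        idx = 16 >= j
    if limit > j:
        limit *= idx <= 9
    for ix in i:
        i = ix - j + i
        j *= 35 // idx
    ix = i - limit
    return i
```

Transformed code:
def run(ix, limit):
    b = 0
    idx = 8
    ix = ix * (idx // limit)
    j = idx // limit // (b // limit)
    j = 6 <= idx
    for limit in idx:
        b = b + 38
    if 30 == ix:
        idx = 16 >= j
    if limit > j:
        limit = limit * (idx <= 9)
    for ix in b:
        b = ix - j + b
        j = j * (35 // idx)
    ix = b - limit
    return b

14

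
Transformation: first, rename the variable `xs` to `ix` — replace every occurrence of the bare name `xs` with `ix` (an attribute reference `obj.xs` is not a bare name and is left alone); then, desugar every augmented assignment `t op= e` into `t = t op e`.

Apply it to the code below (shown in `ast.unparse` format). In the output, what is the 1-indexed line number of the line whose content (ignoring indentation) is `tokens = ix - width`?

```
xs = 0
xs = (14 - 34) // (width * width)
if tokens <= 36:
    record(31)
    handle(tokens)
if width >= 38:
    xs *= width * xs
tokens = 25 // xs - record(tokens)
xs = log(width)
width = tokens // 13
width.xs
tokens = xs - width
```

12

Transformed code:
ix = 0
ix = (14 - 34) // (width * width)
if tokens <= 36:
    record(31)
    handle(tokens)
if width >= 38:
    ix = ix * (width * ix)
tokens = 25 // ix - record(tokens)
ix = log(width)
width = tokens // 13
width.xs
tokens = ix - width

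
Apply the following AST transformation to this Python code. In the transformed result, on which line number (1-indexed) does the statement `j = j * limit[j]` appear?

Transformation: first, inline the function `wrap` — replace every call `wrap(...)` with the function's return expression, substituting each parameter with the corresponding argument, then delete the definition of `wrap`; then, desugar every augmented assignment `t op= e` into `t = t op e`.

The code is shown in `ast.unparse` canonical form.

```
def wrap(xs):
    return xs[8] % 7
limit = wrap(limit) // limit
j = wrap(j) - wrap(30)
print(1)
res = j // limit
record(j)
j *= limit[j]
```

6

Transformed code:
limit = limit[8] % 7 // limit
j = j[8] % 7 - 30[8] % 7
print(1)
res = j // limit
record(j)
j = j * limit[j]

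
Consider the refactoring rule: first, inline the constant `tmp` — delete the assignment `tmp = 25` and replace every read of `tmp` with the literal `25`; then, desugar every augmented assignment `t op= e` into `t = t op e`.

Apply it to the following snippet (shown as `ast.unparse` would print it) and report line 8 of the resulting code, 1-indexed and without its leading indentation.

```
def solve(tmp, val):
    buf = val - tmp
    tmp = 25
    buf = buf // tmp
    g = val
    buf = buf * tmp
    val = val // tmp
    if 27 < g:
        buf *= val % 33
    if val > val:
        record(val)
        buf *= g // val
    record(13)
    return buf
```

Transformed code:
def solve(tmp, val):
    buf = val - 25
    buf = buf // 25
    g = val
    buf = buf * 25
    val = val // 25
    if 27 < g:
        buf = buf * (val % 33)
    if val > val:
        record(val)
        buf = buf * (g // val)
    record(13)
    return buf

buf = buf * (val % 33)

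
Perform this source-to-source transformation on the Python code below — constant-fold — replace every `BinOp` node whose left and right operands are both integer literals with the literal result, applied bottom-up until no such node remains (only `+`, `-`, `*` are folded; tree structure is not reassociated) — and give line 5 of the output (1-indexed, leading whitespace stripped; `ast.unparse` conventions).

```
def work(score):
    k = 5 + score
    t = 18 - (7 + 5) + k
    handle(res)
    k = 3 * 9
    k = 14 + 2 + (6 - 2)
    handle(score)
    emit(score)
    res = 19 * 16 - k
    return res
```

Transformed code:
def work(score):
    k = 5 + score
    t = 6 + k
    handle(res)
    k = 27
    k = 20
    handle(score)
    emit(score)
    res = 304 - k
    return res

k = 27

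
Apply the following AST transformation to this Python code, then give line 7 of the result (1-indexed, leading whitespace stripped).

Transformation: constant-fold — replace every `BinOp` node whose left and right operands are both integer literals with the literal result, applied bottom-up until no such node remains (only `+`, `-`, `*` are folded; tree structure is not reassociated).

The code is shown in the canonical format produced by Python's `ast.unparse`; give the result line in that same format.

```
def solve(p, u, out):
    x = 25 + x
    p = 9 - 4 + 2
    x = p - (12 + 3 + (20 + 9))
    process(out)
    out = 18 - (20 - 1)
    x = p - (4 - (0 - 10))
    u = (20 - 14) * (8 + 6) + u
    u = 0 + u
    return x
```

x = p - 14

Transformed code:
def solve(p, u, out):
    x = 25 + x
    p = 7
    x = p - 44
    process(out)
    out = -1
    x = p - 14
    u = 84 + u
    u = 0 + u
    return x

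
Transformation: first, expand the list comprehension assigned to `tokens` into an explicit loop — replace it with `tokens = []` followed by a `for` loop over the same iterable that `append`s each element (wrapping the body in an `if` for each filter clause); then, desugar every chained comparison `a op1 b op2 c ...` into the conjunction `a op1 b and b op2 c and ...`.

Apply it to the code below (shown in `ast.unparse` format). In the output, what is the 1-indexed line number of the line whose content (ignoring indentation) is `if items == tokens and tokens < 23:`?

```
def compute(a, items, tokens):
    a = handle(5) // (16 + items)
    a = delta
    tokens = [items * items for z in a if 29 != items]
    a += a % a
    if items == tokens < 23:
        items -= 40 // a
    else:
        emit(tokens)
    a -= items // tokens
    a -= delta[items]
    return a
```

9

Transformed code:
def compute(a, items, tokens):
    a = handle(5) // (16 + items)
    a = delta
    tokens = []
    for z in a:
        if 29 != items:
            tokens.append(items * items)
    a += a % a
    if items == tokens and tokens < 23:
        items -= 40 // a
    else:
        emit(tokens)
    a -= items // tokens
    a -= delta[items]
    return a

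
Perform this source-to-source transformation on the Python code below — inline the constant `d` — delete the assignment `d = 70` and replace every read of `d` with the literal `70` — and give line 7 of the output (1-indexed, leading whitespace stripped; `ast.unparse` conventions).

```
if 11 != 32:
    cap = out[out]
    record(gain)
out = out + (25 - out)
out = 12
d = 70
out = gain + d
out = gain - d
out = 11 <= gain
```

out = gain - 70

Transformed code:
if 11 != 32:
    cap = out[out]
    record(gain)
out = out + (25 - out)
out = 12
out = gain + 70
out = gain - 70
out = 11 <= gain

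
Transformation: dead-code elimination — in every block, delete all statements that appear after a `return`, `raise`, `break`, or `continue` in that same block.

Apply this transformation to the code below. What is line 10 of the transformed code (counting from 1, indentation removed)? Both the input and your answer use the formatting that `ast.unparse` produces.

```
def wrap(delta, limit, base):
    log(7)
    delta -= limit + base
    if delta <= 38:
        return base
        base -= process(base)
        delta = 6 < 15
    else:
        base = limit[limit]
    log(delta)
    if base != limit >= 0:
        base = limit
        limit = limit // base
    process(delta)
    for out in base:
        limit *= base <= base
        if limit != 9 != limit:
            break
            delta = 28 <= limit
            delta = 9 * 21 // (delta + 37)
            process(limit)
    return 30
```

base = limit

Transformed code:
def wrap(delta, limit, base):
    log(7)
    delta -= limit + base
    if delta <= 38:
        return base
    else:
        base = limit[limit]
    log(delta)
    if base != limit >= 0:
        base = limit
        limit = limit // base
    process(delta)
    for out in base:
        limit *= base <= base
        if limit != 9 != limit:
            break
    return 30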